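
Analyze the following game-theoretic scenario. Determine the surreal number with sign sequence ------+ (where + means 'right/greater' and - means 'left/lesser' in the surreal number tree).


Sign expansion: ------+
Rule: track bounds (lo, hi), initially (-inf, +inf). On '+', the current value becomes lo and we move to the simplest number in (value, hi): value + 1 if hi = +inf, otherwise the midpoint (value + hi)/2. On '-', the current value becomes hi and we move to value - 1 if lo = -inf, otherwise the midpoint (lo + value)/2.
Start at 0.
Step 1: sign = -, move left. Bounds: (-inf, 0). Value = -1
Step 2: sign = -, move left. Bounds: (-inf, -1). Value = -2
Step 3: sign = -, move left. Bounds: (-inf, -2). Value = -3
Step 4: sign = -, move left. Bounds: (-inf, -3). Value = -4
Step 5: sign = -, move left. Bounds: (-inf, -4). Value = -5
Step 6: sign = -, move left. Bounds: (-inf, -5). Value = -6
Step 7: sign = +, move right. Bounds: (-6, -5). Value = -11/2
The surreal number with sign expansion ------+ is -11/2.

-11/2


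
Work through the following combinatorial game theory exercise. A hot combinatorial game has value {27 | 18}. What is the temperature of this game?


The game is {27 | 18}, a switch {a | b} with numbers a > b.
Cooling {a | b} by t gives {a - t | b + t}, which stops being hot when a - t = b + t, i.e. at t = (a - b)/2. So the temperature of a switch is (a - b)/2.
Temperature = (Left option - Right option) / 2
= (27 - (18)) / 2
= 9 / 2
= 9/2

9/2


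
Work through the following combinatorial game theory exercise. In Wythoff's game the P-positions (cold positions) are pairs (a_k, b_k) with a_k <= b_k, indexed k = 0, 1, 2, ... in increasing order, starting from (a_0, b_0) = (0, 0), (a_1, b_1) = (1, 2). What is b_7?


By Wythoff's theorem, a_k = floor(k * phi) and b_k = floor(k * phi^2) = a_k + k, where phi = (1 + sqrt(5))/2 is the golden ratio.
phi = (1 + sqrt(5))/2 = 1.618034
phi^2 = phi + 1 = 2.618034
k = 7
k * phi^2 = 7 * 2.618034 = 18.326238
b_7 = floor(k * phi^2) = 18 (check: a_7 + k = 11 + 7 = 18)

18


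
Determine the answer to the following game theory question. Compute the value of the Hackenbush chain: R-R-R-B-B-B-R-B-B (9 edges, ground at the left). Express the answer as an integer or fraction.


Edges (from ground): R-R-R-B-B-B-R-B-B
By Berlekamp's sign-expansion rule, a Blue-Red Hackenbush stalk has the value of the surreal number whose sign sequence is the edge sequence with B -> + and R -> -.
Sign sequence: ---+++-++
Trace the sign expansion in the surreal number tree, starting from 0:
Edge 1: R (sign -) -> bounds (-inf, 0), value = -1
Edge 2: R (sign -) -> bounds (-inf, -1), value = -2
Edge 3: R (sign -) -> bounds (-inf, -2), value = -3
Edge 4: B (sign +) -> bounds (-3, -2), value = -5/2
Edge 5: B (sign +) -> bounds (-5/2, -2), value = -9/4
Edge 6: B (sign +) -> bounds (-9/4, -2), value = -17/8
Edge 7: R (sign -) -> bounds (-9/4, -17/8), value = -35/16
Edge 8: B (sign +) -> bounds (-35/16, -17/8), value = -69/32
Edge 9: B (sign +) -> bounds (-69/32, -17/8), value = -137/64
Game value = -137/64

-137/64


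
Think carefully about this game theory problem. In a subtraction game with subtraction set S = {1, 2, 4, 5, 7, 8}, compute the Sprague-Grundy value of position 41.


The subtraction set is S = {1, 2, 4, 5, 7, 8}.
G(k) = mex{ G(k - s) : s in S, s <= k }. We compute iteratively: G(0) = 0.
G(1) = mex({0}) = 1
G(2) = mex({0, 1}) = 2
G(3) = mex({1, 2}) = 0
G(4) = mex({0, 2}) = 1
G(5) = mex({0, 1}) = 2
G(6) = mex({1, 2}) = 0
G(7) = mex({0, 2}) = 1
G(8) = mex({0, 1}) = 2
G(9) = mex({1, 2}) = 0
G(10) = mex({0, 2}) = 1
Observe that G(3)..G(10) = 0, 1, 2, 0, 1, 2, 0, 1 repeats G(0)..G(7) = 0, 1, 2, 0, 1, 2, 0, 1.
For k >= max(S) = 8, G(k) is determined by the previous 8 values G(k-8)..G(k-1); a window of 8 consecutive values has recurred shifted by 3, so by induction G(k + 3) = G(k) for all k >= 0: the sequence is periodic from the start with period 3.
One period: G(0..2) = 0, 1, 2.
41 mod 3 = 2, so G(41) = G(2) = 2.

2


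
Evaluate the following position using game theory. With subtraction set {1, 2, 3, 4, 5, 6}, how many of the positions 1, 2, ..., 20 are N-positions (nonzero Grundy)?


Subtraction set S = {1, 2, 3, 4, 5, 6}, so G(n) = n mod 7.
G(n) = 0 when n is a multiple of 7.
Multiples of 7 in [1, 20]: 2
N-positions (nonzero Grundy) = 20 - 2 = 18

18


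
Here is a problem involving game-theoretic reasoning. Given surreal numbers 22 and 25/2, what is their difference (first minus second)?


x = 22, y = 25/2
Converting to common denominator: 2
x = 44/2, y = 25/2
x - y = 22 - 25/2 = 19/2

19/2


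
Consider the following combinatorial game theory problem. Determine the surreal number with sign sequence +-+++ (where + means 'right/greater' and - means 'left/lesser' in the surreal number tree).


Sign expansion: +-+++
Rule: track bounds (lo, hi), initially (-inf, +inf). On '+', the current value becomes lo and we move to the simplest number in (value, hi): value + 1 if hi = +inf, otherwise the midpoint (value + hi)/2. On '-', the current value becomes hi and we move to value - 1 if lo = -inf, otherwise the midpoint (lo + value)/2.
Start at 0.
Step 1: sign = +, move right. Bounds: (0, +inf). Value = 1
Step 2: sign = -, move left. Bounds: (0, 1). Value = 1/2
Step 3: sign = +, move right. Bounds: (1/2, 1). Value = 3/4
Step 4: sign = +, move right. Bounds: (3/4, 1). Value = 7/8
Step 5: sign = +, move right. Bounds: (7/8, 1). Value = 15/16
The surreal number with sign expansion +-+++ is 15/16.

15/16


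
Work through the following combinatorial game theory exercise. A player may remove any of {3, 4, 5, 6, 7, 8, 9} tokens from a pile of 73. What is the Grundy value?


The subtraction set is S = {3, 4, 5, 6, 7, 8, 9}.
G(k) = mex{ G(k - s) : s in S, s <= k }. We compute iteratively: G(0) = 0.
G(1) = mex({}) = 0
G(2) = mex({}) = 0
G(3) = mex({0}) = 1
G(4) = mex({0}) = 1
G(5) = mex({0}) = 1
G(6) = mex({0, 1}) = 2
G(7) = mex({0, 1}) = 2
G(8) = mex({0, 1}) = 2
G(9) = mex({0, 1, 2}) = 3
G(10) = mex({0, 1, 2}) = 3
G(11) = mex({0, 1, 2}) = 3
G(12) = mex({1, 2, 3}) = 0
G(13) = mex({1, 2, 3}) = 0
G(14) = mex({1, 2, 3}) = 0
G(15) = mex({0, 2, 3}) = 1
G(16) = mex({0, 2, 3}) = 1
G(17) = mex({0, 2, 3}) = 1
G(18) = mex({0, 1, 3}) = 2
G(19) = mex({0, 1, 3}) = 2
G(20) = mex({0, 1, 3}) = 2
Observe that G(12)..G(20) = 0, 0, 0, 1, 1, 1, 2, 2, 2 repeats G(0)..G(8) = 0, 0, 0, 1, 1, 1, 2, 2, 2.
For k >= max(S) = 9, G(k) is determined by the previous 9 values G(k-9)..G(k-1); a window of 9 consecutive values has recurred shifted by 12, so by induction G(k + 12) = G(k) for all k >= 0: the sequence is periodic from the start with period 12.
One period: G(0..11) = 0, 0, 0, 1, 1, 1, 2, 2, 2, 3, 3, 3.
73 mod 12 = 1, so G(73) = G(1) = 0.

0


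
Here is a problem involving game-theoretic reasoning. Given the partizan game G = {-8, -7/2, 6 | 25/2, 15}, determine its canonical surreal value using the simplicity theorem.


Left options: {-8, -7/2, 6}, max = 6
Right options: {25/2, 15}, min = 25/2
All options are numbers and max(Left) < min(Right), so by the simplicity theorem the value is the simplest (earliest-born) number strictly between 6 and 25/2.
Integers 7 through 12 all lie strictly between 6 and 25/2.
Among integers, the simplest (lowest birthday = smallest |n|; 0 is born on day 0, +-n on day n) is 7.
No non-integer in the interval can be simpler: if x is a non-integer in the interval, then floor(x) or ceil(x) also lies in the interval (the interval contains an integer), and both are proper prefixes of x's sign expansion, i.e. born earlier. So the game value is 7.
Game value = 7

7


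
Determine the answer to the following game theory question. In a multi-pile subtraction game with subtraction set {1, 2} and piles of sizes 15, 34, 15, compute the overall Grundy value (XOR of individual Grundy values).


Subtraction set: {1, 2}
For this subtraction set, G(n) = n mod 3 (period = max + 1 = 3).
Pile 1 (size 15): G(15) = 15 mod 3 = 0
Pile 2 (size 34): G(34) = 34 mod 3 = 1
Pile 3 (size 15): G(15) = 15 mod 3 = 0
Total Grundy value = XOR of all: 0 XOR 1 XOR 0 = 1

1


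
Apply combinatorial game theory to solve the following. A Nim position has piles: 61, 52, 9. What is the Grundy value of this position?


We need the XOR (exclusive or) of all pile sizes.
After XOR-ing pile 1 (size 61): 0 XOR 61 = 61
After XOR-ing pile 2 (size 52): 61 XOR 52 = 9
After XOR-ing pile 3 (size 9): 9 XOR 9 = 0
The Nim-value of this position is 0.

0


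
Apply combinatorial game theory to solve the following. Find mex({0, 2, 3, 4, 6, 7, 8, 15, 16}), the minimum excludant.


Set = {0, 2, 3, 4, 6, 7, 8, 15, 16}
0 is in the set.
1 is NOT in the set. This is the mex.
mex = 1

1


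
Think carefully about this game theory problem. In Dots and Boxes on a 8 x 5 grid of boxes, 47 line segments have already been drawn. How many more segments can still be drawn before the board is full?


Grid: 8 x 5 boxes, i.e. 9 rows and 6 columns of dots.
Horizontal edges: (rows + 1) * cols = 9 * 5 = 45
Vertical edges: rows * (cols + 1) = 8 * 6 = 48
Total edges: 45 + 48 = 93
Edges drawn: 47
Remaining: 93 - 47 = 46

46


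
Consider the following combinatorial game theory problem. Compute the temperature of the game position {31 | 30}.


The game is {31 | 30}, a switch {a | b} with numbers a > b.
Cooling {a | b} by t gives {a - t | b + t}, which stops being hot when a - t = b + t, i.e. at t = (a - b)/2. So the temperature of a switch is (a - b)/2.
Temperature = (Left option - Right option) / 2
= (31 - (30)) / 2
= 1 / 2
= 1/2

1/2


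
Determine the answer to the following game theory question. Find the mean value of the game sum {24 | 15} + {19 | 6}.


G1 = {24 | 15}, G2 = {19 | 6}
Each is a switch {a | b} with numbers a > b; its mean value is (a + b)/2, and mean value is additive over game sums: m(G1 + G2) = m(G1) + m(G2).
Mean of G1 = (24 + (15))/2 = 39/2 = 39/2
Mean of G2 = (19 + (6))/2 = 25/2 = 25/2
Mean of G1 + G2 = 39/2 + 25/2 = 32

32


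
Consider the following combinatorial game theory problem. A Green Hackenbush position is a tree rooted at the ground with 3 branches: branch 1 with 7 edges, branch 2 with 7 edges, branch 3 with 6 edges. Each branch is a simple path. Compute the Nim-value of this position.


The tree has 3 branches from the ground vertex.
In Green Hackenbush, the Nim-value of a simple path of length k is k.
Branch 1: length 7, Nim-value = 7
Branch 2: length 7, Nim-value = 7
Branch 3: length 6, Nim-value = 6
Total Nim-value = XOR of all branch values:
0 XOR 7 = 7
7 XOR 7 = 0
0 XOR 6 = 6
Nim-value of the tree = 6

6


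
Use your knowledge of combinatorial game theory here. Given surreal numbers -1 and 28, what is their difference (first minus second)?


x = -1, y = 28
x - y = -1 - 28 = -29

-29


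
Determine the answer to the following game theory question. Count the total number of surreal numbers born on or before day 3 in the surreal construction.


Day 0: {|} = 0 is born. Count = 1.
Day n: the number of surreal numbers born by day n is 2^(n+1) - 1.
By day 0: 2^1 - 1 = 1
By day 1: 2^2 - 1 = 3
By day 2: 2^3 - 1 = 7
By day 3: 2^4 - 1 = 15
By day 3: 15 surreal numbers.

15


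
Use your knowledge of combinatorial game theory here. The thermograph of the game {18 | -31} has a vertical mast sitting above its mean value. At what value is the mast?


Game = {18 | -31}, a switch {a | b} with numbers a > b.
Its thermograph has left wall a - t and right wall b + t, which meet at t = (a - b)/2, where both equal (a + b)/2. So the mast (mean value) is at (a + b)/2.
Mean = (18 + (-31))/2 = -13/2 = -13/2

-13/2


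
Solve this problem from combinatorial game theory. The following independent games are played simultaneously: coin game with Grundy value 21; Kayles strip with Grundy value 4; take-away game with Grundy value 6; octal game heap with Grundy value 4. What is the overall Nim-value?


By the Sprague-Grundy theorem, the Grundy value of a sum of games is the XOR of individual Grundy values.
coin game: Grundy value = 21. Running XOR: 0 XOR 21 = 21
Kayles strip: Grundy value = 4. Running XOR: 21 XOR 4 = 17
take-away game: Grundy value = 6. Running XOR: 17 XOR 6 = 23
octal game heap: Grundy value = 4. Running XOR: 23 XOR 4 = 19
The combined Grundy value is 19.

19


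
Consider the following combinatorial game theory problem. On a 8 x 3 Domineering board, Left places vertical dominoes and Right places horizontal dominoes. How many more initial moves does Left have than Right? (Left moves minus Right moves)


Board is 8 x 3 (rows x cols).
Left (vertical) placements: (rows-1) * cols = 7 * 3 = 21
Right (horizontal) placements: rows * (cols-1) = 8 * 2 = 16
Advantage = Left - Right = 21 - 16 = 5

5


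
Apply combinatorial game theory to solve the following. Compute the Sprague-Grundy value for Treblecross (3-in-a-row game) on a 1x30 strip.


Treblecross: place X on empty cells; 3-in-a-row wins.
Playing within two cells of an existing X lets the opponent win at once, so sensible play treats the cells i-2..i+2 around each X as dead. The player left with no safe cell loses, so this is a normal-play take-away game on strips of safe cells.
Placing X at cell i (0-indexed) of a strip of k safe cells leaves independent strips of sizes max(0, i-2) and max(0, k-i-3). Hence G(k) = mex{ G(max(0,i-2)) XOR G(max(0,k-i-3)) : 0 <= i < k }, with G(0) = 0.
G(1): splits (0,0):0^0=0 -> mex({0}) = 1
G(2): splits (0,0):0^0=0 -> mex({0}) = 1
G(3): splits (0,0):0^0=0 -> mex({0}) = 1
G(4): splits (0,1):0^1=1 (0,0):0^0=0 -> mex({0, 1}) = 2
G(5): splits (0,2):0^1=1 (0,1):0^1=1 (0,0):0^0=0 -> mex({0, 1}) = 2
G(6) = mex({1}) = 0
G(7) = mex({0, 1, 2}) = 3
G(8) = mex({0, 1, 2}) = 3
G(9) = mex({0, 2}) = 1
G(10) = mex({0, 2, 3}) = 1
G(11) = mex({0, 3}) = 1
G(12) = mex({1, 3}) = 0
G(13) = mex({0, 1, 2, 3}) = 4
G(14) = mex({0, 1, 2}) = 3
G(15) = mex({0, 1, 2}) = 3
G(16) = mex({0, 1, 2, 4}) = 3
G(17) = mex({0, 1, 3, 4}) = 2
G(18) = mex({0, 1, 3, 4}) = 2
G(19) = mex({0, 1, 3, 5}) = 2
G(20) = mex({0, 1, 2, 3, 5}) = 4
G(21) = mex({0, 1, 2, 3, 5}) = 4
G(22) = mex({1, 2, 6}) = 0
G(23) = mex({0, 1, 2, 3, 4, 6}) = 5
G(24) = mex({0, 1, 2, 3, 4}) = 5
G(25) = mex({0, 1, 3, 4, 7}) = 2
G(26) = mex({0, 1, 3, 4, 5, 7}) = 2
G(27) = mex({0, 1, 3, 5}) = 2
G(28) = mex({0, 1, 2, 5}) = 3
G(29) = mex({0, 1, 2, 4, 5, 6}) = 3
G(30) = mex({1, 2, 4, 6}) = 0
Therefore G(30) = 0.

0


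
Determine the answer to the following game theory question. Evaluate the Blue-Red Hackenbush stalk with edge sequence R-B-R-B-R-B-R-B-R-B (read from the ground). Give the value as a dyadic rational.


Edges (from ground): R-B-R-B-R-B-R-B-R-B
By Berlekamp's sign-expansion rule, a Blue-Red Hackenbush stalk has the value of the surreal number whose sign sequence is the edge sequence with B -> + and R -> -.
Sign sequence: -+-+-+-+-+
Trace the sign expansion in the surreal number tree, starting from 0:
Edge 1: R (sign -) -> bounds (-inf, 0), value = -1
Edge 2: B (sign +) -> bounds (-1, 0), value = -1/2
Edge 3: R (sign -) -> bounds (-1, -1/2), value = -3/4
Edge 4: B (sign +) -> bounds (-3/4, -1/2), value = -5/8
Edge 5: R (sign -) -> bounds (-3/4, -5/8), value = -11/16
Edge 6: B (sign +) -> bounds (-11/16, -5/8), value = -21/32
Edge 7: R (sign -) -> bounds (-11/16, -21/32), value = -43/64
Edge 8: B (sign +) -> bounds (-43/64, -21/32), value = -85/128
Edge 9: R (sign -) -> bounds (-43/64, -85/128), value = -171/256
Edge 10: B (sign +) -> bounds (-171/256, -85/128), value = -341/512
Game value = -341/512

-341/512


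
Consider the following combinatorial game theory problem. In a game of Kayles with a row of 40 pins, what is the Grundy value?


Kayles: a move removes 1 or 2 adjacent pins from a contiguous row.
Removing pins from a row of k leaves two independent rows (a, b) with a + b = k - 1 (one pin) or a + b = k - 2 (two pins); an end removal gives a = 0.
By Sprague-Grundy, G(k) = mex{ G(a) XOR G(b) } over all these splits. G(0) = 0.
G(1): splits (0,0):0^0=0 -> mex({0}) = 1
G(2): splits (0,1):0^1=1 (0,0):0^0=0 -> mex({0, 1}) = 2
G(3): splits (0,2):0^2=2 (1,1):1^1=0 (0,1):0^1=1 -> mex({0, 1, 2}) = 3
G(4): splits (0,3):0^3=3 (1,2):1^2=3 (0,2):0^2=2 (1,1):1^1=0 -> mex({0, 2, 3}) = 1
G(5): splits (0,4):0^1=1 (1,3):1^3=2 (2,2):2^2=0 (0,3):0^3=3 (1,2):1^2=3 -> mex({0, 1, 2, 3}) = 4
G(6) = mex({0, 1, 2, 4}) = 3
G(7) = mex({0, 1, 3, 4, 5}) = 2
G(8) = mex({0, 2, 3, 5, 6}) = 1
G(9) = mex({0, 1, 2, 3, 6, 7}) = 4
G(10) = mex({0, 1, 3, 4, 5, 7}) = 2
G(11) = mex({0, 1, 2, 3, 4, 5}) = 6
G(12) = mex({0, 1, 2, 3, 5, 6, 7}) = 4
G(13) = mex({0, 2, 3, 4, 6, 7}) = 1
G(14) = mex({0, 1, 4, 5, 6, 7}) = 2
G(15) = mex({0, 1, 2, 3, 4, 5, 6}) = 7
G(16) = mex({0, 2, 3, 5, 6, 7}) = 1
G(17) = mex({0, 1, 2, 3, 5, 6, 7}) = 4
G(18) = mex({0, 1, 2, 4, 5, 6}) = 3
G(19) = mex({0, 1, 3, 4, 5, 7}) = 2
G(20) = mex({0, 2, 3, 4, 5, 6, 7}) = 1
G(21) = mex({0, 1, 2, 3, 5, 6, 7}) = 4
G(22) = mex({0, 1, 2, 3, 4, 5, 7}) = 6
G(23) = mex({0, 1, 2, 3, 4, 5, 6}) = 7
G(24) = mex({0, 1, 2, 3, 5, 6, 7}) = 4
G(25) = mex({0, 2, 3, 4, 6, 7}) = 1
G(26) = mex({0, 1, 3, 4, 5, 6, 7}) = 2
G(27) = mex({0, 1, 2, 3, 4, 5, 6, 7}) = 8
G(28) = mex({0, 1, 2, 3, 4, 6, 7, 8}) = 5
G(29) = mex({0, 1, 2, 3, 5, 6, 7, 8, 9}) = 4
G(30) = mex({0, 1, 2, 3, 4, 5, 6, 9, 10}) = 7
G(31) = mex({0, 1, 3, 4, 5, 7, 10, 11}) = 2
G(32) = mex({0, 2, 3, 4, 5, 6, 7, 9, 11}) = 1
G(33) = mex({0, 1, 2, 3, 4, 5, 6, 7, 9, 12}) = 8
G(34) = mex({0, 1, 2, 3, 4, 5, 7, 8, 11, 12}) = 6
G(35) = mex({0, 1, 2, 3, 4, 5, 6, 8, 9, 10, 11}) = 7
G(36) = mex({0, 1, 2, 3, 5, 6, 7, 9, 10}) = 4
G(37) = mex({0, 2, 3, 4, 6, 7, 9, 10, 11, 12}) = 1
G(38) = mex({0, 1, 3, 4, 5, 6, 7, 9, 10, 11, 12}) = 2
G(39) = mex({0, 1, 2, 4, 5, 6, 7, 9, 10, 12, 14}) = 3
G(40) = mex({0, 2, 3, 4, 6, 7, 11, 12, 14}) = 1
Therefore G(40) = 1.

1


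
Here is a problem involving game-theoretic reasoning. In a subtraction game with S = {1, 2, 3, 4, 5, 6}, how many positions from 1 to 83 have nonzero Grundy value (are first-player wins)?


Subtraction set S = {1, 2, 3, 4, 5, 6}, so G(n) = n mod 7.
G(n) = 0 when n is a multiple of 7.
Multiples of 7 in [1, 83]: 11
N-positions (nonzero Grundy) = 83 - 11 = 72

72


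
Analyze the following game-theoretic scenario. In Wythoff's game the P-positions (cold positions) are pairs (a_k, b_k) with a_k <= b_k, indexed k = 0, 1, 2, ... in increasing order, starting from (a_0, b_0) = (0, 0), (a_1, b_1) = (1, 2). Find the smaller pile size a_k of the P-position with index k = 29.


By Wythoff's theorem, a_k = floor(k * phi) and b_k = floor(k * phi^2) = a_k + k, where phi = (1 + sqrt(5))/2 is the golden ratio.
phi = (1 + sqrt(5))/2 = 1.618034
k = 29
k * phi = 29 * 1.618034 = 46.922986
a_29 = floor(k * phi) = 46

46


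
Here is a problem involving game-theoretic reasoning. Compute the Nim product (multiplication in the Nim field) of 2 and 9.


Nim multiplication is bilinear over XOR: (u XOR v) * w = (u*w) XOR (v*w).
So we split each operand into its bit components and XOR the pairwise Nim products.
2 = 2 (as XOR of powers of 2).
9 = 1 + 8 (as XOR of powers of 2).
Using the standard Nim-product table on single bits:
  2*2 = 3,   2*4 = 8,   2*8 = 12,
  4*4 = 6,   4*8 = 11,  8*8 = 13,
and  1*x = x (identity), k*l = l*k (commutative).
Pairwise Nim products:
  2 * 1 = 2
  2 * 8 = 12
XOR them: 2 XOR 12 = 14.
Result: 2 * 9 = 14 (in Nim).

14


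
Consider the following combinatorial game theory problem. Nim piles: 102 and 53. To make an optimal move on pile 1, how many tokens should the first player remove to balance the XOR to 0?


Piles: 102 and 53
Current XOR: 102 XOR 53 = 83 (non-zero, so this is an N-position).
To make the XOR zero, we need to find a move that balances the piles.
For pile 1 (size 102): target = 102 XOR 83 = 53
We reduce pile 1 from 102 to 53.
Tokens removed: 102 - 53 = 49
Verification: 53 XOR 53 = 0

49


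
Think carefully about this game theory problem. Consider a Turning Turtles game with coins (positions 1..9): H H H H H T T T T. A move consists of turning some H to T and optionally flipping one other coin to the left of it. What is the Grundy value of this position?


Coins: H H H H H T T T T
Key fact: a single head at position k behaves exactly like a Nim heap of size k (turning it to T and optionally flipping a coin at j < k corresponds to moving the heap from k to j, or to 0), and heads combine as a disjunctive sum (two heads at the same place would cancel, matching j XOR j = 0). So the Nim-value is the XOR of the 1-indexed positions of the heads.
Face-up positions (1-indexed): [1, 2, 3, 4, 5]
XOR 0 with 1: 0 XOR 1 = 1
XOR 1 with 2: 1 XOR 2 = 3
XOR 3 with 3: 3 XOR 3 = 0
XOR 0 with 4: 0 XOR 4 = 4
XOR 4 with 5: 4 XOR 5 = 1
Nim-value = 1

1


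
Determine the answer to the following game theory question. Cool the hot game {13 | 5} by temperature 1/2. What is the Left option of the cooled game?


Original game: {13 | 5} (a switch {a | b} with a > b).
Cooling by t (for t below the temperature (a - b)/2 = 4) taxes each move by t: {a | b} cooled by t is {a - t | b + t}.
Cooling amount: t = 1/2
Cooled Left option: 13 - 1/2 = 25/2
Cooled Right option: 5 + 1/2 = 11/2
Cooled game: {25/2 | 11/2}
Left option = 25/2

25/2


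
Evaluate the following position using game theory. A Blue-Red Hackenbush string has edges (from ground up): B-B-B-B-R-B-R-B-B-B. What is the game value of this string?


Edges (from ground): B-B-B-B-R-B-R-B-B-B
By Berlekamp's sign-expansion rule, a Blue-Red Hackenbush stalk has the value of the surreal number whose sign sequence is the edge sequence with B -> + and R -> -.
Sign sequence: ++++-+-+++
Trace the sign expansion in the surreal number tree, starting from 0:
Edge 1: B (sign +) -> bounds (0, +inf), value = 1
Edge 2: B (sign +) -> bounds (1, +inf), value = 2
Edge 3: B (sign +) -> bounds (2, +inf), value = 3
Edge 4: B (sign +) -> bounds (3, +inf), value = 4
Edge 5: R (sign -) -> bounds (3, 4), value = 7/2
Edge 6: B (sign +) -> bounds (7/2, 4), value = 15/4
Edge 7: R (sign -) -> bounds (7/2, 15/4), value = 29/8
Edge 8: B (sign +) -> bounds (29/8, 15/4), value = 59/16
Edge 9: B (sign +) -> bounds (59/16, 15/4), value = 119/32
Edge 10: B (sign +) -> bounds (119/32, 15/4), value = 239/64
Game value = 239/64

239/64


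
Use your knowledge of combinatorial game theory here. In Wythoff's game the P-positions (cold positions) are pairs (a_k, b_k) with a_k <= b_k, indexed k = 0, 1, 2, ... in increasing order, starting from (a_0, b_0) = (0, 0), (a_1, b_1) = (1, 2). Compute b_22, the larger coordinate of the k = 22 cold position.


By Wythoff's theorem, a_k = floor(k * phi) and b_k = floor(k * phi^2) = a_k + k, where phi = (1 + sqrt(5))/2 is the golden ratio.
phi = (1 + sqrt(5))/2 = 1.618034
phi^2 = phi + 1 = 2.618034
k = 22
k * phi^2 = 22 * 2.618034 = 57.596748
b_22 = floor(k * phi^2) = 57 (check: a_22 + k = 35 + 22 = 57)

57


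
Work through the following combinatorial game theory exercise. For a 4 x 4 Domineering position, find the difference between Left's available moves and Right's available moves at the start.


Board is 4 x 4 (rows x cols).
Left (vertical) placements: (rows-1) * cols = 3 * 4 = 12
Right (horizontal) placements: rows * (cols-1) = 4 * 3 = 12
Advantage = Left - Right = 12 - 12 = 0

0


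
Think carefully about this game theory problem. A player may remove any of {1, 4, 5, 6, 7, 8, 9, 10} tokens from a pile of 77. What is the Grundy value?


The subtraction set is S = {1, 4, 5, 6, 7, 8, 9, 10}.
G(k) = mex{ G(k - s) : s in S, s <= k }. We compute iteratively: G(0) = 0.
G(1) = mex({0}) = 1
G(2) = mex({1}) = 0
G(3) = mex({0}) = 1
G(4) = mex({0, 1}) = 2
G(5) = mex({0, 1, 2}) = 3
G(6) = mex({0, 1, 3}) = 2
G(7) = mex({0, 1, 2}) = 3
G(8) = mex({0, 1, 2, 3}) = 4
G(9) = mex({0, 1, 2, 3, 4}) = 5
G(10) = mex({0, 1, 2, 3, 5}) = 4
G(11) = mex({0, 1, 2, 3, 4}) = 5
G(12) = mex({0, 1, 2, 3, 4, 5}) = 6
G(13) = mex({1, 2, 3, 4, 5, 6}) = 0
G(14) = mex({0, 2, 3, 4, 5}) = 1
G(15) = mex({1, 2, 3, 4, 5}) = 0
G(16) = mex({0, 2, 3, 4, 5, 6}) = 1
G(17) = mex({0, 1, 3, 4, 5, 6}) = 2
G(18) = mex({0, 1, 2, 4, 5, 6}) = 3
G(19) = mex({0, 1, 3, 4, 5, 6}) = 2
G(20) = mex({0, 1, 2, 4, 5, 6}) = 3
G(21) = mex({0, 1, 2, 3, 5, 6}) = 4
G(22) = mex({0, 1, 2, 3, 4, 6}) = 5
Observe that G(13)..G(22) = 0, 1, 0, 1, 2, 3, 2, 3, 4, 5 repeats G(0)..G(9) = 0, 1, 0, 1, 2, 3, 2, 3, 4, 5.
For k >= max(S) = 10, G(k) is determined by the previous 10 values G(k-10)..G(k-1); a window of 10 consecutive values has recurred shifted by 13, so by induction G(k + 13) = G(k) for all k >= 0: the sequence is periodic from the start with period 13.
One period: G(0..12) = 0, 1, 0, 1, 2, 3, 2, 3, 4, 5, 4, 5, 6.
77 mod 13 = 12, so G(77) = G(12) = 6.

6


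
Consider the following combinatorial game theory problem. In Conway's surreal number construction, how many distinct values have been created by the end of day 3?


Day 0: {|} = 0 is born. Count = 1.
Day n: the number of surreal numbers born by day n is 2^(n+1) - 1.
By day 0: 2^1 - 1 = 1
By day 1: 2^2 - 1 = 3
By day 2: 2^3 - 1 = 7
By day 3: 2^4 - 1 = 15
By day 3: 15 surreal numbers.

15


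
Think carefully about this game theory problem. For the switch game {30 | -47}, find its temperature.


The game is {30 | -47}, a switch {a | b} with numbers a > b.
Cooling {a | b} by t gives {a - t | b + t}, which stops being hot when a - t = b + t, i.e. at t = (a - b)/2. So the temperature of a switch is (a - b)/2.
Temperature = (Left option - Right option) / 2
= (30 - (-47)) / 2
= 77 / 2
= 77/2

77/2


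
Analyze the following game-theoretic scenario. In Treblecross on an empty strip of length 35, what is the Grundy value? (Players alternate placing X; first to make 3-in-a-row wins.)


Treblecross: place X on empty cells; 3-in-a-row wins.
Playing within two cells of an existing X lets the opponent win at once, so sensible play treats the cells i-2..i+2 around each X as dead. The player left with no safe cell loses, so this is a normal-play take-away game on strips of safe cells.
Placing X at cell i (0-indexed) of a strip of k safe cells leaves independent strips of sizes max(0, i-2) and max(0, k-i-3). Hence G(k) = mex{ G(max(0,i-2)) XOR G(max(0,k-i-3)) : 0 <= i < k }, with G(0) = 0.
G(1): splits (0,0):0^0=0 -> mex({0}) = 1
G(2): splits (0,0):0^0=0 -> mex({0}) = 1
G(3): splits (0,0):0^0=0 -> mex({0}) = 1
G(4): splits (0,1):0^1=1 (0,0):0^0=0 -> mex({0, 1}) = 2
G(5): splits (0,2):0^1=1 (0,1):0^1=1 (0,0):0^0=0 -> mex({0, 1}) = 2
G(6) = mex({1}) = 0
G(7) = mex({0, 1, 2}) = 3
G(8) = mex({0, 1, 2}) = 3
G(9) = mex({0, 2}) = 1
G(10) = mex({0, 2, 3}) = 1
G(11) = mex({0, 3}) = 1
G(12) = mex({1, 3}) = 0
G(13) = mex({0, 1, 2, 3}) = 4
G(14) = mex({0, 1, 2}) = 3
G(15) = mex({0, 1, 2}) = 3
G(16) = mex({0, 1, 2, 4}) = 3
G(17) = mex({0, 1, 3, 4}) = 2
G(18) = mex({0, 1, 3, 4}) = 2
G(19) = mex({0, 1, 3, 5}) = 2
G(20) = mex({0, 1, 2, 3, 5}) = 4
G(21) = mex({0, 1, 2, 3, 5}) = 4
G(22) = mex({1, 2, 6}) = 0
G(23) = mex({0, 1, 2, 3, 4, 6}) = 5
G(24) = mex({0, 1, 2, 3, 4}) = 5
G(25) = mex({0, 1, 3, 4, 7}) = 2
G(26) = mex({0, 1, 3, 4, 5, 7}) = 2
G(27) = mex({0, 1, 3, 5}) = 2
G(28) = mex({0, 1, 2, 5}) = 3
G(29) = mex({0, 1, 2, 4, 5, 6}) = 3
G(30) = mex({1, 2, 4, 6}) = 0
G(31) = mex({0, 1, 2, 3, 4, 6}) = 5
G(32) = mex({1, 2, 3, 4, 7}) = 0
G(33) = mex({0, 3, 7}) = 1
G(34) = mex({0, 2, 3, 5, 7}) = 1
G(35) = mex({0, 2, 3, 5, 6}) = 1
Therefore G(35) = 1.

1


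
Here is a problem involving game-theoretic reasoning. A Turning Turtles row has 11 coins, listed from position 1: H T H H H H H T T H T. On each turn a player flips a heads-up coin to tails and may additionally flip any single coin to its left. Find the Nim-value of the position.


Coins: H T H H H H H T T H T
Key fact: a single head at position k behaves exactly like a Nim heap of size k (turning it to T and optionally flipping a coin at j < k corresponds to moving the heap from k to j, or to 0), and heads combine as a disjunctive sum (two heads at the same place would cancel, matching j XOR j = 0). So the Nim-value is the XOR of the 1-indexed positions of the heads.
Face-up positions (1-indexed): [1, 3, 4, 5, 6, 7, 10]
XOR 0 with 1: 0 XOR 1 = 1
XOR 1 with 3: 1 XOR 3 = 2
XOR 2 with 4: 2 XOR 4 = 6
XOR 6 with 5: 6 XOR 5 = 3
XOR 3 with 6: 3 XOR 6 = 5
XOR 5 with 7: 5 XOR 7 = 2
XOR 2 with 10: 2 XOR 10 = 8
Nim-value = 8

8


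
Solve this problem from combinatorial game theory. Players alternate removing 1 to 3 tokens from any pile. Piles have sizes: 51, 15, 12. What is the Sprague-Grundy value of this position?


Subtraction set: {1, 2, 3}
For this subtraction set, G(n) = n mod 4 (period = max + 1 = 4).
Pile 1 (size 51): G(51) = 51 mod 4 = 3
Pile 2 (size 15): G(15) = 15 mod 4 = 3
Pile 3 (size 12): G(12) = 12 mod 4 = 0
Total Grundy value = XOR of all: 3 XOR 3 XOR 0 = 0

0


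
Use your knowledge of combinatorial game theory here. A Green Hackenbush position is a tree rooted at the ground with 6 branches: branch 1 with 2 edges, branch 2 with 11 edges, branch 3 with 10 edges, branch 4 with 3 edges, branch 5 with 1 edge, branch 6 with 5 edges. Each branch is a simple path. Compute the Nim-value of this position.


The tree has 6 branches from the ground vertex.
In Green Hackenbush, the Nim-value of a simple path of length k is k.
Branch 1: length 2, Nim-value = 2
Branch 2: length 11, Nim-value = 11
Branch 3: length 10, Nim-value = 10
Branch 4: length 3, Nim-value = 3
Branch 5: length 1, Nim-value = 1
Branch 6: length 5, Nim-value = 5
Total Nim-value = XOR of all branch values:
0 XOR 2 = 2
2 XOR 11 = 9
9 XOR 10 = 3
3 XOR 3 = 0
0 XOR 1 = 1
1 XOR 5 = 4
Nim-value of the tree = 4

4


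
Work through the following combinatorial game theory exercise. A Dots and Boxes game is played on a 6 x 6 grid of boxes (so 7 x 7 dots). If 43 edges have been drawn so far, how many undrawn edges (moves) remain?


Grid: 6 x 6 boxes, i.e. 7 rows and 7 columns of dots.
Horizontal edges: (rows + 1) * cols = 7 * 6 = 42
Vertical edges: rows * (cols + 1) = 6 * 7 = 42
Total edges: 42 + 42 = 84
Edges drawn: 43
Remaining: 84 - 43 = 41

41


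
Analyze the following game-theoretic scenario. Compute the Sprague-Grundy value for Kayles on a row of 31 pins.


Kayles: a move removes 1 or 2 adjacent pins from a contiguous row.
Removing pins from a row of k leaves two independent rows (a, b) with a + b = k - 1 (one pin) or a + b = k - 2 (two pins); an end removal gives a = 0.
By Sprague-Grundy, G(k) = mex{ G(a) XOR G(b) } over all these splits. G(0) = 0.
G(1): splits (0,0):0^0=0 -> mex({0}) = 1
G(2): splits (0,1):0^1=1 (0,0):0^0=0 -> mex({0, 1}) = 2
G(3): splits (0,2):0^2=2 (1,1):1^1=0 (0,1):0^1=1 -> mex({0, 1, 2}) = 3
G(4): splits (0,3):0^3=3 (1,2):1^2=3 (0,2):0^2=2 (1,1):1^1=0 -> mex({0, 2, 3}) = 1
G(5): splits (0,4):0^1=1 (1,3):1^3=2 (2,2):2^2=0 (0,3):0^3=3 (1,2):1^2=3 -> mex({0, 1, 2, 3}) = 4
G(6) = mex({0, 1, 2, 4}) = 3
G(7) = mex({0, 1, 3, 4, 5}) = 2
G(8) = mex({0, 2, 3, 5, 6}) = 1
G(9) = mex({0, 1, 2, 3, 6, 7}) = 4
G(10) = mex({0, 1, 3, 4, 5, 7}) = 2
G(11) = mex({0, 1, 2, 3, 4, 5}) = 6
G(12) = mex({0, 1, 2, 3, 5, 6, 7}) = 4
G(13) = mex({0, 2, 3, 4, 6, 7}) = 1
G(14) = mex({0, 1, 4, 5, 6, 7}) = 2
G(15) = mex({0, 1, 2, 3, 4, 5, 6}) = 7
G(16) = mex({0, 2, 3, 5, 6, 7}) = 1
G(17) = mex({0, 1, 2, 3, 5, 6, 7}) = 4
G(18) = mex({0, 1, 2, 4, 5, 6}) = 3
G(19) = mex({0, 1, 3, 4, 5, 7}) = 2
G(20) = mex({0, 2, 3, 4, 5, 6, 7}) = 1
G(21) = mex({0, 1, 2, 3, 5, 6, 7}) = 4
G(22) = mex({0, 1, 2, 3, 4, 5, 7}) = 6
G(23) = mex({0, 1, 2, 3, 4, 5, 6}) = 7
G(24) = mex({0, 1, 2, 3, 5, 6, 7}) = 4
G(25) = mex({0, 2, 3, 4, 6, 7}) = 1
G(26) = mex({0, 1, 3, 4, 5, 6, 7}) = 2
G(27) = mex({0, 1, 2, 3, 4, 5, 6, 7}) = 8
G(28) = mex({0, 1, 2, 3, 4, 6, 7, 8}) = 5
G(29) = mex({0, 1, 2, 3, 5, 6, 7, 8, 9}) = 4
G(30) = mex({0, 1, 2, 3, 4, 5, 6, 9, 10}) = 7
G(31) = mex({0, 1, 3, 4, 5, 7, 10, 11}) = 2
Therefore G(31) = 2.

2


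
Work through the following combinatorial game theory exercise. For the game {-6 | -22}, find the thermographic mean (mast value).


Game = {-6 | -22}, a switch {a | b} with numbers a > b.
Its thermograph has left wall a - t and right wall b + t, which meet at t = (a - b)/2, where both equal (a + b)/2. So the mast (mean value) is at (a + b)/2.
Mean = (-6 + (-22))/2 = -28/2 = -14

-14


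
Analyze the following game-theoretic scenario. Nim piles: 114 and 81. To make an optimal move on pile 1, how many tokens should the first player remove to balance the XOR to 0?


Piles: 114 and 81
Current XOR: 114 XOR 81 = 35 (non-zero, so this is an N-position).
To make the XOR zero, we need to find a move that balances the piles.
For pile 1 (size 114): target = 114 XOR 35 = 81
We reduce pile 1 from 114 to 81.
Tokens removed: 114 - 81 = 33
Verification: 81 XOR 81 = 0

33


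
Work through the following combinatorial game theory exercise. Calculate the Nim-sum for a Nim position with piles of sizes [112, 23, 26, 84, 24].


We need the XOR (exclusive or) of all pile sizes.
After XOR-ing pile 1 (size 112): 0 XOR 112 = 112
After XOR-ing pile 2 (size 23): 112 XOR 23 = 103
After XOR-ing pile 3 (size 26): 103 XOR 26 = 125
After XOR-ing pile 4 (size 84): 125 XOR 84 = 41
After XOR-ing pile 5 (size 24): 41 XOR 24 = 49
The Nim-value of this position is 49.

49


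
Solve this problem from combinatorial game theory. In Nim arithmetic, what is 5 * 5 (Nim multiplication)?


Nim multiplication is bilinear over XOR: (u XOR v) * w = (u*w) XOR (v*w).
So we split each operand into its bit components and XOR the pairwise Nim products.
5 = 1 + 4 (as XOR of powers of 2).
5 = 1 + 4 (as XOR of powers of 2).
Using the standard Nim-product table on single bits:
  2*2 = 3,   2*4 = 8,   2*8 = 12,
  4*4 = 6,   4*8 = 11,  8*8 = 13,
and  1*x = x (identity), k*l = l*k (commutative).
Pairwise Nim products:
  1 * 1 = 1
  1 * 4 = 4
  4 * 1 = 4
  4 * 4 = 6
XOR them: 1 XOR 4 XOR 4 XOR 6 = 7.
Result: 5 * 5 = 7 (in Nim).

7


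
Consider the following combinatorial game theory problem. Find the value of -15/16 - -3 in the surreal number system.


x = -15/16, y = -3
Converting to common denominator: 16
x = -15/16, y = -48/16
x - y = -15/16 - -3 = 33/16

33/16


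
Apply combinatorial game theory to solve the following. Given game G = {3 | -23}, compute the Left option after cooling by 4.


Original game: {3 | -23} (a switch {a | b} with a > b).
Cooling by t (for t below the temperature (a - b)/2 = 13) taxes each move by t: {a | b} cooled by t is {a - t | b + t}.
Cooling amount: t = 4
Cooled Left option: 3 - 4 = -1
Cooled Right option: -23 + 4 = -19
Cooled game: {-1 | -19}
Left option = -1

-1


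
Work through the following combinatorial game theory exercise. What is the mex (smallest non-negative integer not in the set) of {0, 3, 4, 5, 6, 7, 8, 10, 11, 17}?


Set = {0, 3, 4, 5, 6, 7, 8, 10, 11, 17}
0 is in the set.
1 is NOT in the set. This is the mex.
mex = 1

1


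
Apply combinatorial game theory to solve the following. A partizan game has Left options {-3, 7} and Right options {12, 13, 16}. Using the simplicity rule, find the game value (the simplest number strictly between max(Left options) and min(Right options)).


Left options: {-3, 7}, max = 7
Right options: {12, 13, 16}, min = 12
All options are numbers and max(Left) < min(Right), so by the simplicity theorem the value is the simplest (earliest-born) number strictly between 7 and 12.
Integers 8 through 11 all lie strictly between 7 and 12.
Among integers, the simplest (lowest birthday = smallest |n|; 0 is born on day 0, +-n on day n) is 8.
No non-integer in the interval can be simpler: if x is a non-integer in the interval, then floor(x) or ceil(x) also lies in the interval (the interval contains an integer), and both are proper prefixes of x's sign expansion, i.e. born earlier. So the game value is 8.
Game value = 8

8


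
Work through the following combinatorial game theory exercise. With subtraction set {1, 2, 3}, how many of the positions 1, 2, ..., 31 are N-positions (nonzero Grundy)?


Subtraction set S = {1, 2, 3}, so G(n) = n mod 4.
G(n) = 0 when n is a multiple of 4.
Multiples of 4 in [1, 31]: 7
N-positions (nonzero Grundy) = 31 - 7 = 24

24


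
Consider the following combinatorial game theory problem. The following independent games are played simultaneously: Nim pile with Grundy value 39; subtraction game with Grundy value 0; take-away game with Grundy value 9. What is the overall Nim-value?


By the Sprague-Grundy theorem, the Grundy value of a sum of games is the XOR of individual Grundy values.
Nim pile: Grundy value = 39. Running XOR: 0 XOR 39 = 39
subtraction game: Grundy value = 0. Running XOR: 39 XOR 0 = 39
take-away game: Grundy value = 9. Running XOR: 39 XOR 9 = 46
The combined Grundy value is 46.

46


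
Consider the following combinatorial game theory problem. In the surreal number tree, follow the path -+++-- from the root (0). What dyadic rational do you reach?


Sign expansion: -+++--
Rule: track bounds (lo, hi), initially (-inf, +inf). On '+', the current value becomes lo and we move to the simplest number in (value, hi): value + 1 if hi = +inf, otherwise the midpoint (value + hi)/2. On '-', the current value becomes hi and we move to value - 1 if lo = -inf, otherwise the midpoint (lo + value)/2.
Start at 0.
Step 1: sign = -, move left. Bounds: (-inf, 0). Value = -1
Step 2: sign = +, move right. Bounds: (-1, 0). Value = -1/2
Step 3: sign = +, move right. Bounds: (-1/2, 0). Value = -1/4
Step 4: sign = +, move right. Bounds: (-1/4, 0). Value = -1/8
Step 5: sign = -, move left. Bounds: (-1/4, -1/8). Value = -3/16
Step 6: sign = -, move left. Bounds: (-1/4, -3/16). Value = -7/32
The surreal number with sign expansion -+++-- is -7/32.

-7/32


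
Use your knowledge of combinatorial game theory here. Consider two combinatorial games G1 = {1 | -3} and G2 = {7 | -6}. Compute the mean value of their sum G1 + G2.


G1 = {1 | -3}, G2 = {7 | -6}
Each is a switch {a | b} with numbers a > b; its mean value is (a + b)/2, and mean value is additive over game sums: m(G1 + G2) = m(G1) + m(G2).
Mean of G1 = (1 + (-3))/2 = -2/2 = -1
Mean of G2 = (7 + (-6))/2 = 1/2 = 1/2
Mean of G1 + G2 = -1 + 1/2 = -1/2

-1/2


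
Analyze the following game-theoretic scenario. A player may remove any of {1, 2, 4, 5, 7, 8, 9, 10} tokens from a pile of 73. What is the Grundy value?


The subtraction set is S = {1, 2, 4, 5, 7, 8, 9, 10}.
G(k) = mex{ G(k - s) : s in S, s <= k }. We compute iteratively: G(0) = 0.
G(1) = mex({0}) = 1
G(2) = mex({0, 1}) = 2
G(3) = mex({1, 2}) = 0
G(4) = mex({0, 2}) = 1
G(5) = mex({0, 1}) = 2
G(6) = mex({1, 2}) = 0
G(7) = mex({0, 2}) = 1
G(8) = mex({0, 1}) = 2
G(9) = mex({0, 1, 2}) = 3
G(10) = mex({0, 1, 2, 3}) = 4
G(11) = mex({0, 1, 2, 3, 4}) = 5
G(12) = mex({0, 1, 2, 4, 5}) = 3
G(13) = mex({0, 1, 2, 3, 5}) = 4
G(14) = mex({0, 1, 2, 3, 4}) = 5
G(15) = mex({0, 1, 2, 4, 5}) = 3
G(16) = mex({0, 1, 2, 3, 5}) = 4
G(17) = mex({1, 2, 3, 4}) = 0
G(18) = mex({0, 2, 3, 4, 5}) = 1
G(19) = mex({0, 1, 3, 4, 5}) = 2
G(20) = mex({1, 2, 3, 4, 5}) = 0
G(21) = mex({0, 2, 3, 4, 5}) = 1
G(22) = mex({0, 1, 3, 4, 5}) = 2
G(23) = mex({1, 2, 3, 4, 5}) = 0
G(24) = mex({0, 2, 3, 4, 5}) = 1
G(25) = mex({0, 1, 3, 4}) = 2
G(26) = mex({0, 1, 2, 4}) = 3
Observe that G(17)..G(26) = 0, 1, 2, 0, 1, 2, 0, 1, 2, 3 repeats G(0)..G(9) = 0, 1, 2, 0, 1, 2, 0, 1, 2, 3.
For k >= max(S) = 10, G(k) is determined by the previous 10 values G(k-10)..G(k-1); a window of 10 consecutive values has recurred shifted by 17, so by induction G(k + 17) = G(k) for all k >= 0: the sequence is periodic from the start with period 17.
One period: G(0..16) = 0, 1, 2, 0, 1, 2, 0, 1, 2, 3, 4, 5, 3, 4, 5, 3, 4.
73 mod 17 = 5, so G(73) = G(5) = 2.

2


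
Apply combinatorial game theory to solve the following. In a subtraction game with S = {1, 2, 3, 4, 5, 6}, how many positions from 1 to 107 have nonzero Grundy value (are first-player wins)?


Subtraction set S = {1, 2, 3, 4, 5, 6}, so G(n) = n mod 7.
G(n) = 0 when n is a multiple of 7.
Multiples of 7 in [1, 107]: 15
N-positions (nonzero Grundy) = 107 - 15 = 92

92


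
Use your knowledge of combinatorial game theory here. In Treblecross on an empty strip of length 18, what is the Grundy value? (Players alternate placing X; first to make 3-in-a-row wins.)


Treblecross: place X on empty cells; 3-in-a-row wins.
Playing within two cells of an existing X lets the opponent win at once, so sensible play treats the cells i-2..i+2 around each X as dead. The player left with no safe cell loses, so this is a normal-play take-away game on strips of safe cells.
Placing X at cell i (0-indexed) of a strip of k safe cells leaves independent strips of sizes max(0, i-2) and max(0, k-i-3). Hence G(k) = mex{ G(max(0,i-2)) XOR G(max(0,k-i-3)) : 0 <= i < k }, with G(0) = 0.
G(1): splits (0,0):0^0=0 -> mex({0}) = 1
G(2): splits (0,0):0^0=0 -> mex({0}) = 1
G(3): splits (0,0):0^0=0 -> mex({0}) = 1
G(4): splits (0,1):0^1=1 (0,0):0^0=0 -> mex({0, 1}) = 2
G(5): splits (0,2):0^1=1 (0,1):0^1=1 (0,0):0^0=0 -> mex({0, 1}) = 2
G(6) = mex({1}) = 0
G(7) = mex({0, 1, 2}) = 3
G(8) = mex({0, 1, 2}) = 3
G(9) = mex({0, 2}) = 1
G(10) = mex({0, 2, 3}) = 1
G(11) = mex({0, 3}) = 1
G(12) = mex({1, 3}) = 0
G(13) = mex({0, 1, 2, 3}) = 4
G(14) = mex({0, 1, 2}) = 3
G(15) = mex({0, 1, 2}) = 3
G(16) = mex({0, 1, 2, 4}) = 3
G(17) = mex({0, 1, 3, 4}) = 2
G(18) = mex({0, 1, 3, 4}) = 2
Therefore G(18) = 2.

2
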